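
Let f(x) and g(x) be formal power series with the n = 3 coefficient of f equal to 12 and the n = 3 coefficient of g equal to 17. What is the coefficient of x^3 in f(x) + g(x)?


Addition of formal power series is termwise.
The coefficient of x^3 in f + g = 12 + 17
= 29

29


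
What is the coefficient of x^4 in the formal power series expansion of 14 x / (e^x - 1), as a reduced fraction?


The exponential generating function for Bernoulli numbers is
x / (e^x - 1) = sum_{k>=0} B_k x^k / k!.
So the coefficient of x^4 in 14 x / (e^x - 1) is 14 B_4 / 4!.
Computing: B_4 = -1/30, 4! = 24, giving
14 * -1/30 / 24 = -7/360.

-7/360


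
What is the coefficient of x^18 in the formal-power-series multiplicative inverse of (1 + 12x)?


The inverse is 1/(1 + 12x). Apply the geometric identity 1/(1 - y) = sum_{k>=0} y^k with y = -12x:
1/(1 + 12x) = sum_{k>=0} (-12)^k x^k.
So the coefficient of x^18 is (-12)^18 = 26623333280885243904.

26623333280885243904


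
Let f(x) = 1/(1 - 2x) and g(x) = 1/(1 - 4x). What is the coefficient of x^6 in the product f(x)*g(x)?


The coefficient of x^n in f*g is the Cauchy product: sum_{k=0}^{n} a^k * b^(n-k).
With a=2, b=4, n=6:
sum_{k=0}^{6} 2^k * 4^(6-k)
= 8128

8128


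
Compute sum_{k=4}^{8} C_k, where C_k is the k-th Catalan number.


C_4 through C_8: 14, 42, 132, 429, 1430
Sum = 14 + 42 + 132 + 429 + 1430
= 2047

2047


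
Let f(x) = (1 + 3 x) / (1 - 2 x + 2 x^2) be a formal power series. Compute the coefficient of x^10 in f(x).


Write f(x) = sum_{k>=0} a_k x^k. Multiplying both sides by 1 - 2 x + 2 x^2 gives
(1 - 2 x + 2 x^2) sum_{k>=0} a_k x^k = 1 + 3 x.
Matching coefficients:
 x^0: a_0 = 1
 x^1: a_1 - 2 a_0 = 3  =>  a_1 = 2*1 + 3 = 5
 x^k (k >= 2): a_k = 2 a_{k-1} - 2 a_{k-2}.
Iterating: a_2 = 8, a_3 = 6, a_4 = -4, a_5 = -20, a_6 = -32, a_7 = -24, a_8 = 16, a_9 = 80, a_10 = 128.
So the coefficient of x^10 is 128.

128


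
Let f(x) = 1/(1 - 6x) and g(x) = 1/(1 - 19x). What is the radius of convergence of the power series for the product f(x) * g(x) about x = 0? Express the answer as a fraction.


The radius of 1/(1 - 6x) is 1/6 (nearest singularity at x = 1/6), and the radius of 1/(1 - 19x) is 1/19.
The product f(x)*g(x) = 1/((1 - 6x)(1 - 19x)) has singularities at both 1/6 and 1/19, so its radius of convergence is the distance to the nearest one:
min(1/6, 1/19) = 1/19.

1/19


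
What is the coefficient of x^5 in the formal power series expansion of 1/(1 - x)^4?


The expansion 1/(1 - x)^r = sum_{k>=0} C(k + r - 1, r - 1) x^k follows from the multiset / negative-binomial theorem (or from repeated differentiation of the geometric series).
For r = 4 and k = 5:
C(8, 3) = 40320 / (6 * 120) = 56.

56


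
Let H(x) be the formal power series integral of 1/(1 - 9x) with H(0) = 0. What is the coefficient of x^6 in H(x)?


1/(1 - 9x) = sum_{k>=0} 9^k x^k. Integrating termwise with H(0) = 0:
H(x) = sum_{k>=0} 9^k x^(k+1) / (k+1) = sum_{m>=1} 9^(m-1) x^m / m.
For m = 6: 9^5/6 = 59049/6 = 19683/2.

19683/2


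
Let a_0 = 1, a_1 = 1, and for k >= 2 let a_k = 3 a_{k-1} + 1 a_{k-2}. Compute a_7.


Iterating the recurrence forward:
a_0 = 1
a_1 = 1
a_2 = 3*1 + 1*1 = 4
a_3 = 3*4 + 1*1 = 13
a_4 = 3*13 + 1*4 = 43
a_5 = 3*43 + 1*13 = 142
a_6 = 3*142 + 1*43 = 469
a_7 = 3*469 + 1*142 = 1549
So a_7 = 1549.

1549


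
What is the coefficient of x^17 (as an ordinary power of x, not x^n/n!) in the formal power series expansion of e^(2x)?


The exponential series is e^y = sum_{k>=0} y^k / k!. Substituting y = 2x gives
e^(2x) = sum_{k>=0} 2^k x^k / k!.
So the coefficient of x^n is a^n/n! with a = 2, n = 17:
2^17 / 17! = 131072/355687428096000 = 4/10854718875

4/10854718875


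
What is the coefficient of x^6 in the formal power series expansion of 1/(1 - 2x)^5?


The general identity 1/(1 - c x)^r = sum_{k>=0} c^k C(k + r - 1, r - 1) x^k follows by substituting y = c x into 1/(1 - y)^r = sum_{k>=0} C(k + r - 1, r - 1) y^k.
For c = 2, r = 5, k = 6:
2^6 * C(10, 4) = 64 * 210 = 13440.

13440


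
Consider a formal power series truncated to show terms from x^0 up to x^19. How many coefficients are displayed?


From x^0 to x^19 inclusive, the count is 19 - 0 + 1 = 20.

20


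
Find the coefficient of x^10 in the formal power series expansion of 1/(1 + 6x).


Write 1/(1 + c x) = 1/(1 - (-c) x) and apply the geometric-series identity
1/(1 - y) = sum_{k>=0} y^k to get 1/(1 + c x) = sum_{k>=0} (-c)^k x^k.
So the coefficient of x^k is (-c)^k = (-1)^k * c^k.
Here c = 6 and k = 10:
(-6)^10 = 1 * 60466176 = 60466176

60466176


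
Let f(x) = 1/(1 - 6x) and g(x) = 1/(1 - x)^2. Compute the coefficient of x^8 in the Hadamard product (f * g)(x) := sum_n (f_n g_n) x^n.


f has coefficients f_k = 6^k. For g = 1/(1 - x)^2 the coefficient is g_k = C(k + 1, 1) = k + 1. The Hadamard coefficient is (f * g)_k = 6^k * (k + 1).
For k = 8: 6^8 * 9 = 1679616 * 9 = 15116544.

15116544


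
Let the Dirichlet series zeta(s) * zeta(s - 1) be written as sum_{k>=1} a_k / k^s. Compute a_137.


Convolution gives a_k = sum_{d | k} d * 1 = sum_{d | k} d = sigma(k), the sum of positive divisors of k.
For k = 137, the divisors are 1, 137, so
sigma(137) = 1 + 137 = 138.

138


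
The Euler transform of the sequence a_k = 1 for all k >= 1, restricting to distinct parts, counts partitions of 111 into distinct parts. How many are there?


Partitions of 111 into distinct parts can be computed via generating function.
Product (1+x)(1+x^2)(1+x^3)...
The coefficient of x^111 = 1087744

1087744


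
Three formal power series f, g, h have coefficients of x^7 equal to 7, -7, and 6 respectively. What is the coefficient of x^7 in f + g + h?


Series addition is componentwise:
7 + -7 + 6
= 6

6


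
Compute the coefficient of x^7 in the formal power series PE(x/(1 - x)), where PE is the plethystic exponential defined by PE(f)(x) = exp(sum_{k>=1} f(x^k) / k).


For f(x) = x/(1 - x) we have
sum_{k>=1} f(x^k) / k = sum_{k>=1} (1/k) * x^k / (1 - x^k) = sum_{k, m >= 1} x^(k m) / k,
which after exponentiating simplifies to
PE(x/(1 - x)) = prod_{k>=1} 1 / (1 - x^k).
This is the generating function for the partition function p(n), so the coefficient of x^7 is p(7).
Computing p(7) by dynamic programming over parts 1, 2, ..., 7: p(7) = 15.

15


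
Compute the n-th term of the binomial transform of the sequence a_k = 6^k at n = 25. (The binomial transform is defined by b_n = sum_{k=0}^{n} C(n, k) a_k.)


With a_k = 6^k, b_n = sum_{k=0}^{n} C(n, k) 6^k = (1 + 6)^n by the binomial theorem.
For n = 25: (1 + 6)^25 = 7^25 = 1341068619663964900807.

1341068619663964900807


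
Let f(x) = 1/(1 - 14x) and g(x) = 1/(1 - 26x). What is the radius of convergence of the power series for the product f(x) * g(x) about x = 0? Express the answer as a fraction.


The radius of 1/(1 - 14x) is 1/14 (nearest singularity at x = 1/14), and the radius of 1/(1 - 26x) is 1/26.
The product f(x)*g(x) = 1/((1 - 14x)(1 - 26x)) has singularities at both 1/14 and 1/26, so its radius of convergence is the distance to the nearest one:
min(1/14, 1/26) = 1/26.

1/26


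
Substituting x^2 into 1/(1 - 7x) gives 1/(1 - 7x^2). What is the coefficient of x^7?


Since 1/(1 - 7x^2) only has even powers of x,
the coefficient of x^7 (odd) is 0.

0


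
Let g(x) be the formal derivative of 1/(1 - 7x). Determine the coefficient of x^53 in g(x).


Differentiate termwise: d/dx sum_{k>=0} 7^k x^k = sum_{k>=1} k 7^k x^(k-1) = sum_{j>=0} (j+1) 7^(j+1) x^j.
Equivalently, d/dx [1/(1 - 7x)] = 7/(1 - 7x)^2.
For j = 53: 54 * 7^54 = 54 * 4318114567396436564035293097707728087552248849 = 233178186639407574457905827276217316727821437846.

233178186639407574457905827276217316727821437846


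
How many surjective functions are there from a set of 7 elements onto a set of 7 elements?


By inclusion-exclusion on which target elements are missed, the number of surjections from an n-set onto a k-set is
surj(n, k) = sum_{j=0}^{k} (-1)^j C(k, j) (k - j)^n.
Equivalently surj(n, k) = k! * S(n, k), where S(n, k) is the Stirling number of the second kind.
For n = 7, k = 7:
S(7, 7) = 1, so
surj = 7! * 1 = 5040 * 1 = 5040.

5040


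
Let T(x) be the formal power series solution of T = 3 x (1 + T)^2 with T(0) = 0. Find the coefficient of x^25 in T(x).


Apply the Lagrange inversion formula: if T = 3 x * phi(T) with phi(t) = (1 + t)^2, then [x^n] T = 3^n * (1/n) [t^(n-1)] phi(t)^n = 3^n * (1/n) [t^(n-1)] (1 + t)^(2n) = 3^n * (1/n) C(2n, n-1).
Using the identity C(2n, n-1) = C(2n, n) * n / (n+1), the unscaled factor equals C(2n, n) / (n+1) = C_n, the n-th Catalan number.
For n = 25: C_25 = C(50, 25) / 26 = 126410606437752/26 = 4861946401452.
With the 3^25 = 847288609443 factor, the coefficient is 847288609443 * 4861946401452 = 4119471805672662916111236.

4119471805672662916111236


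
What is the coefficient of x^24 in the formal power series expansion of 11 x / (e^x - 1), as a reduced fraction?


The exponential generating function for Bernoulli numbers is
x / (e^x - 1) = sum_{k>=0} B_k x^k / k!.
So the coefficient of x^24 in 11 x / (e^x - 1) is 11 B_24 / 24!.
Computing: B_24 = -236364091/2730, 24! = 620448401733239439360000, giving
11 * -236364091/2730 / 620448401733239439360000 = -236364091/153984012430158515404800000.

-236364091/153984012430158515404800000


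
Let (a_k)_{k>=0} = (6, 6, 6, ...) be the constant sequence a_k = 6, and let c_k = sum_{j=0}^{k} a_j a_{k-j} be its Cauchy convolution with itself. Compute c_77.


Since a_j = 6 for all j >= 0, the convolution sum becomes
c_k = sum_{j=0}^{k} 6 * 6 = 36 * (k + 1).
Equivalently, the generating function of (a_k) is 6/(1 - x) and its square is 36/(1 - x)^2 = sum_{k>=0} 36(k + 1) x^k.
For k = 77: 36 * 78 = 2808.

2808


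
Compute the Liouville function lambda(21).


The Liouville function is lambda(k) = (-1)^Omega(k), where Omega(k) counts the prime factors of k with multiplicity.
Factoring: 21 = 3 * 7, so Omega(21) = 2.
lambda(21) = (-1)^2 = 1.

1


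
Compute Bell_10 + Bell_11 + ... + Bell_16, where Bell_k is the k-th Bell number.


Recall Bell_k counts set partitions of a k-set (with Bell_0 = 1 by convention).
Bell_10 through Bell_16: 115975, 678570, 4213597, 27644437, 190899322, 1382958545, 10480142147
Sum = 115975 + 678570 + 4213597 + 27644437 + 190899322 + 1382958545 + 10480142147 = 12086652593.

12086652593


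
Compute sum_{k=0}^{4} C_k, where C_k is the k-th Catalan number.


C_0 through C_4: 1, 1, 2, 5, 14
Sum = 1 + 1 + 2 + 5 + 14
= 23

23


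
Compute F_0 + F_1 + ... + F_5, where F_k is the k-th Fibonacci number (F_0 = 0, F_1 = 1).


Use the identity sum_{k=0}^{N} F_k = F_{N+2} - 1 (which follows from F_{k+2} - F_{k+1} = F_k). Then
sum_{k=0}^{5} F_k = (F_{7} - 1) - (F_{1} - 1) = F_{7} - F_{1}.
Computing: F_{7} = 13, F_{1} = 1, so
Sum = 13 - 1 = 12.

12


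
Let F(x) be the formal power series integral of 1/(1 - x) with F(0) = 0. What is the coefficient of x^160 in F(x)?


1/(1 - x) = sum_{k>=0} x^k. Integrating termwise and using F(0) = 0 gives
F(x) = sum_{k>=0} x^(k+1) / (k+1) = sum_{m>=1} x^m / m = -ln(1 - x).
So the coefficient of x^160 is 1/160 = 1/160.

1/160


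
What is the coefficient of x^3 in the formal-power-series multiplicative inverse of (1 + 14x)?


The inverse is 1/(1 + 14x). Apply the geometric identity 1/(1 - y) = sum_{k>=0} y^k with y = -14x:
1/(1 + 14x) = sum_{k>=0} (-14)^k x^k.
So the coefficient of x^3 is (-14)^3 = -2744.

-2744


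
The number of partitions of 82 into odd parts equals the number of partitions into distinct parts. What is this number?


Computing partitions of 82 into odd parts (1, 3, 5, ...):
Using the generating function prod_{k>=0} 1/(1-x^(2k+1)),
the count is 92864

92864


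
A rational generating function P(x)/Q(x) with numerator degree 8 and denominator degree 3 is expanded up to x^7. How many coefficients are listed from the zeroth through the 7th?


Expanding up to x^7 gives the coefficients for x^0, x^1, ..., x^7.
That is 7 + 1 = 8 coefficients in total.

8


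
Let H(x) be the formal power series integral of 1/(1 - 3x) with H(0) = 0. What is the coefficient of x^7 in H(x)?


1/(1 - 3x) = sum_{k>=0} 3^k x^k. Integrating termwise with H(0) = 0:
H(x) = sum_{k>=0} 3^k x^(k+1) / (k+1) = sum_{m>=1} 3^(m-1) x^m / m.
For m = 7: 3^6/7 = 729/7 = 729/7.

729/7


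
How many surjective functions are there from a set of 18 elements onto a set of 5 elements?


By inclusion-exclusion on which target elements are missed, the number of surjections from an n-set onto a k-set is
surj(n, k) = sum_{j=0}^{k} (-1)^j C(k, j) (k - j)^n.
Equivalently surj(n, k) = k! * S(n, k), where S(n, k) is the Stirling number of the second kind.
For n = 18, k = 5:
S(18, 5) = 28958095545, so
surj = 5! * 28958095545 = 120 * 28958095545 = 3474971465400.

3474971465400


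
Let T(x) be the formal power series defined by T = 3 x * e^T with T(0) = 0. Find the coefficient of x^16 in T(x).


Apply the Lagrange inversion formula: if T = 3 x * phi(T) with phi(t) = e^t, then
[x^n] T = 3^n * (1/n) [t^(n-1)] phi(t)^n = 3^n * (1/n) [t^(n-1)] e^(n t) = 3^n * (1/n) * n^(n-1) / (n-1)! = 3^n * n^(n-1) / n!.
When c = 1 this is the Cayley count of rooted labeled trees on n vertices, divided by n!.
For n = 16: 3^16 * 16^15 / 16! = 43046721 * 1152921504606846976/20922789888000 = 2077601987473440768/875875.

2077601987473440768/875875


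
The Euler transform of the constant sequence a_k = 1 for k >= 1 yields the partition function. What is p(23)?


The Euler transform converts the sequence a_k = 1 into the number of integer partitions.
Using the recurrence or dynamic programming:
p(23) = 1255

1255


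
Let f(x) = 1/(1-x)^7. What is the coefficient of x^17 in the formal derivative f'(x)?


Differentiate: d/dx [ 1/(1-x)^r ] = r / (1-x)^(r+1).
Here r = 7, so f'(x) = 7 / (1-x)^8.
The expansion of 1/(1-x)^(r+1) has coefficient of x^n equal to C(n+r, r).
So the coefficient of x^17 in f'(x) is
7 * C(24, 7) = 7 * 346104 = 2422728

2422728


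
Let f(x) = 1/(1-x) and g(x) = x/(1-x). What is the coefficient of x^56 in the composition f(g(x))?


First simplify the composition: f(g(x)) = 1/(1 - x/(1-x)) = (1-x)/((1-x) - x) = (1-x)/(1-2x).
Now extract the coefficient. Write (1-x)/(1-2x) = 1/(1-2x) - x/(1-2x).
The coefficient of x^n in 1/(1-2x) is 2^n, and in x/(1-2x) is 2^(n-1) (for n >= 1).
So the coefficient of x^56 is 2^56 - 2^55 = 72057594037927936 - 36028797018963968 = 36028797018963968.

36028797018963968


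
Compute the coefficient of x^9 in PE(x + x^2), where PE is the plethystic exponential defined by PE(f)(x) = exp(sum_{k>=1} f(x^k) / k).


With f(x) = x + x^2, the exponent is sum_{k>=1} (x^k + x^(2k)) / k = -ln(1 - x) - ln(1 - x^2). Exponentiating:
PE(x + x^2) = 1 / ((1 - x)(1 - x^2)).
This is the generating function for partitions of n into parts of size 1 or 2. The number of 2's can be any j in 0..4, and the rest are 1's, so
[x^9] = floor(9/2) + 1 = 5.

5


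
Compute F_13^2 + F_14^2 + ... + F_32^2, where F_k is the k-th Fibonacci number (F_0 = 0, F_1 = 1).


There is a standard identity sum_{k=0}^{N} F_k^2 = F_N * F_{N+1} (proved inductively from the telescoping relation F_k^2 = F_k F_{k+1} - F_{k-1} F_k). Then
sum_{k=13}^{32} F_k^2 = F_32 F_33 - F_12 F_13.
Computing: F_32 = 2178309, F_33 = 3524578, F_12 = 144, F_13 = 233.
Sum = 2178309 * 3524578 - 144 * 233 = 7677619945050.

7677619945050


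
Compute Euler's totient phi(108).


phi(n) counts integers in [1, n] coprime to n. Using the multiplicative formula phi(n) = n * prod_{p | n} (1 - 1/p):
108 = 2^2 * 3^3, so
phi(108) = 108 * (1 - 1/2) * (1 - 1/3) = 36.

36


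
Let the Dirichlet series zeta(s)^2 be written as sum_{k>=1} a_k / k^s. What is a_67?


The Dirichlet convolution of the constant function 1 with itself gives (1 * 1)(k) = sum_{d | k} 1 = d(k), the number of positive divisors of k.
Since zeta(s) = sum_{k>=1} 1/k^s, we have zeta(s)^2 = sum_{k>=1} d(k)/k^s, so a_k = d(k).
For k = 67: the divisors are 1, 67.
Count = 2.

2


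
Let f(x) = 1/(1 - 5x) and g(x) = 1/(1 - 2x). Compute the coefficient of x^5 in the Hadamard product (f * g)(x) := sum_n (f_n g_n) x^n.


f has coefficients f_k = 5^k and g has coefficients g_k = 2^k, so the Hadamard product has coefficient (f*g)_k = 5^k * 2^k = 10^k.
For k = 5: 10^5 = 100000.

100000


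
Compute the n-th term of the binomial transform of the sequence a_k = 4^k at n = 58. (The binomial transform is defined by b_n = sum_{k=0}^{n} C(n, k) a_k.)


With a_k = 4^k, b_n = sum_{k=0}^{n} C(n, k) 4^k = (1 + 4)^n by the binomial theorem.
For n = 58: (1 + 4)^58 = 5^58 = 34694469519536141888238489627838134765625.

34694469519536141888238489627838134765625


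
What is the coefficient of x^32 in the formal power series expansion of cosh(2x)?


The Maclaurin series is cosh(t) = sum_{m>=0} t^(2m) / (2m)!, so substituting t = 2x, only even powers of x are nonzero, with coefficient of x^(2m) equal to 2^(2m) / (2m)!.
For x^32 the coefficient is 2^32/32! = 4294967296/263130836933693530167218012160000000 = 2/122529844256906551386796875.

2/122529844256906551386796875


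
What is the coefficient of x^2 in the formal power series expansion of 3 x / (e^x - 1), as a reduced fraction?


The exponential generating function for Bernoulli numbers is
x / (e^x - 1) = sum_{k>=0} B_k x^k / k!.
So the coefficient of x^2 in 3 x / (e^x - 1) is 3 B_2 / 2!.
Computing: B_2 = 1/6, 2! = 2, giving
3 * 1/6 / 2 = 1/4.

1/4


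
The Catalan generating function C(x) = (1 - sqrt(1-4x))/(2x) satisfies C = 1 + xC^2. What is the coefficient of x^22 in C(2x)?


Substituting x -> 2x scales the n-th coefficient by 2^n, so [x^22] C(2x) = 2^22 * C_22.
C_22 = C(2*22, 22)/(23) = 2104098963720/23 = 91482563640.
So 2^22 * 91482563640 = 4194304 * 91482563640 = 383705682605506560.

383705682605506560


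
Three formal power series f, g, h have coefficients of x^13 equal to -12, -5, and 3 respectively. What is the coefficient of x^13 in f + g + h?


Series addition is componentwise:
-12 + -5 + 3
= -14

-14


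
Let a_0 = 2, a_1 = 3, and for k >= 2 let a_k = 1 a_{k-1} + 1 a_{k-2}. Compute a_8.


Iterating the recurrence forward:
a_0 = 2
a_1 = 3
a_2 = 1*3 + 1*2 = 5
a_3 = 1*5 + 1*3 = 8
a_4 = 1*8 + 1*5 = 13
a_5 = 1*13 + 1*8 = 21
a_6 = 1*21 + 1*13 = 34
a_7 = 1*34 + 1*21 = 55
a_8 = 1*55 + 1*34 = 89
So a_8 = 89.

89


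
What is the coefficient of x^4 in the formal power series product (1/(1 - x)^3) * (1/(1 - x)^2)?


Combine the factors: (1/(1 - x)^3) * (1/(1 - x)^2) = 1/(1 - x)^5.
Then use 1/(1 - x)^r = sum_{k>=0} C(k + r - 1, r - 1) x^k with r = 5 and k = 4:
C(8, 4) = 70.

70


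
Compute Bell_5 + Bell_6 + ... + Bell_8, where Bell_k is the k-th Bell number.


Recall Bell_k counts set partitions of a k-set (with Bell_0 = 1 by convention).
Bell_5 through Bell_8: 52, 203, 877, 4140
Sum = 52 + 203 + 877 + 4140 = 5272.

5272


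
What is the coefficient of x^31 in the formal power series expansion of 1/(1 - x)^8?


The negative binomial / multiset identity is
1/(1 - x)^r = sum_{k>=0} C(k + r - 1, r - 1) x^k.
Here r = 8 and k = 31, so the coefficient is
C(31 + 7, 7) = C(38, 7)
= 12620256

12620256


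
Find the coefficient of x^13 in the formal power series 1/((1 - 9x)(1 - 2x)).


By partial fractions or Cauchy convolution:
The coefficient equals sum_{k=0}^{13} 9^k * 2^(13-k).
= 3268113205511

3268113205511


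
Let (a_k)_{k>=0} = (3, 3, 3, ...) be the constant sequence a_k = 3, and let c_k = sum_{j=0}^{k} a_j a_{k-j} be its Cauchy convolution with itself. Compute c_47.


Since a_j = 3 for all j >= 0, the convolution sum becomes
c_k = sum_{j=0}^{k} 3 * 3 = 9 * (k + 1).
Equivalently, the generating function of (a_k) is 3/(1 - x) and its square is 9/(1 - x)^2 = sum_{k>=0} 9(k + 1) x^k.
For k = 47: 9 * 48 = 432.

432


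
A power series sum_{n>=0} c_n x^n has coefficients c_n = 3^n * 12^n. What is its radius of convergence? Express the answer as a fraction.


By the root test (Cauchy-Hadamard), the radius is R = 1 / limsup_n |c_n|^(1/n).
Here |c_n|^(1/n) = (3^n * 12^n)^(1/n) = 3 * 12 = 36 for all n.
So R = 1/36 = 1/36.

1/36


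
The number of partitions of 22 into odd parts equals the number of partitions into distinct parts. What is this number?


Computing partitions of 22 into odd parts (1, 3, 5, ...):
Using the generating function prod_{k>=0} 1/(1-x^(2k+1)),
the count is 89

89


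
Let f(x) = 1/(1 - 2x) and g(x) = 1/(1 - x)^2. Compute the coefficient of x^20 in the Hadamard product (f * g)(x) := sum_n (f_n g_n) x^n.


f has coefficients f_k = 2^k. For g = 1/(1 - x)^2 the coefficient is g_k = C(k + 1, 1) = k + 1. The Hadamard coefficient is (f * g)_k = 2^k * (k + 1).
For k = 20: 2^20 * 21 = 1048576 * 21 = 22020096.

22020096


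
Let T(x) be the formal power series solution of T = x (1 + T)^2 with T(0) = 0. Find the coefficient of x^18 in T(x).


Apply the Lagrange inversion formula: if T = x * phi(T) with phi(t) = (1 + t)^2, then [x^n] T = (1/n) [t^(n-1)] phi(t)^n = (1/n) [t^(n-1)] (1 + t)^(2n) = (1/n) C(2n, n-1).
Using the identity C(2n, n-1) = C(2n, n) * n / (n+1), the unscaled factor equals C(2n, n) / (n+1) = C_n, the n-th Catalan number.
For n = 18: C_18 = C(36, 18) / 19 = 9075135300/19 = 477638700 = 477638700.

477638700


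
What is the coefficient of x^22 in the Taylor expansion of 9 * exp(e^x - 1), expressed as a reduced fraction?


exp(e^x - 1) = sum_{k>=0} Bell_k x^k / k!, where Bell_k is the k-th Bell number.
So the coefficient of x^22 is 9 * Bell_22 / 22!.
Computing: Bell_22 = 4506715738447323 and 22! = 1124000727777607680000, giving
9 * 4506715738447323/1124000727777607680000 = 88366975263673/2448803328491520000.

88366975263673/2448803328491520000


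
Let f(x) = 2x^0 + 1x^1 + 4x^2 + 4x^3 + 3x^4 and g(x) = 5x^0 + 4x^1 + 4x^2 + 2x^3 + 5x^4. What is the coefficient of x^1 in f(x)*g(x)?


Cauchy product at x^1:
2*4 + 1*5
= 13

13


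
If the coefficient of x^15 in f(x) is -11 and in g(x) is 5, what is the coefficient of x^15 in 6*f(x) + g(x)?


Scalar multiplication scales coefficients: 6 * -11 = -66.
Then add the g coefficient: -66 + 5
= -61

-61


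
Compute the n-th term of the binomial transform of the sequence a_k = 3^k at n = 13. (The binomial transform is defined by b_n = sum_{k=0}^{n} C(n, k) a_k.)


With a_k = 3^k, b_n = sum_{k=0}^{n} C(n, k) 3^k = (1 + 3)^n by the binomial theorem.
For n = 13: (1 + 3)^13 = 4^13 = 67108864.

67108864


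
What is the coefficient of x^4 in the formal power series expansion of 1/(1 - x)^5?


The expansion 1/(1 - x)^r = sum_{k>=0} C(k + r - 1, r - 1) x^k follows from the multiset / negative-binomial theorem (or from repeated differentiation of the geometric series).
For r = 5 and k = 4:
C(8, 4) = 40320 / (24 * 24) = 70.

70


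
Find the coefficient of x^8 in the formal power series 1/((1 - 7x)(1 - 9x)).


By partial fractions or Cauchy convolution:
The coefficient equals sum_{k=0}^{8} 7^k * 9^(8-k).
= 173533441

173533441


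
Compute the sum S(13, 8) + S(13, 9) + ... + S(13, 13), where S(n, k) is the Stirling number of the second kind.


By definition, S(n, k) counts partitions of an n-set into exactly k nonempty blocks.
Computing row n = 13 for k = 8..13:
S(13, k): 1899612, 359502, 39325, 2431, 78, 1
Sum = 2300949.

2300949


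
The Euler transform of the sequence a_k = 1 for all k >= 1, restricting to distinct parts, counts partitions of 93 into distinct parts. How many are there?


Partitions of 93 into distinct parts can be computed via generating function.
Product (1+x)(1+x^2)(1+x^3)...
The coefficient of x^93 = 245920

245920


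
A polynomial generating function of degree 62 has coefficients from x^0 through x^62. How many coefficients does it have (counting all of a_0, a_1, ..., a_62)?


A polynomial of degree 62 takes the form a_0 + a_1 x + ... + a_62 x^62.
The number of coefficients is 62 + 1 = 63.

63


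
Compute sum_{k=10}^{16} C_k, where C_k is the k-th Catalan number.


C_10 through C_16: 16796, 58786, 208012, 742900, 2674440, 9694845, 35357670
Sum = 16796 + 58786 + 208012 + 742900 + 2674440 + 9694845 + 35357670
= 48753449

48753449


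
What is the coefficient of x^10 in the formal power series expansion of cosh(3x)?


The Maclaurin series is cosh(t) = sum_{m>=0} t^(2m) / (2m)!, so substituting t = 3x, only even powers of x are nonzero, with coefficient of x^(2m) equal to 3^(2m) / (2m)!.
For x^10 the coefficient is 3^10/10! = 59049/3628800 = 729/44800.

729/44800


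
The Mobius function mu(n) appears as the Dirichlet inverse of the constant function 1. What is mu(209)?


209 = 11 * 19 (all distinct primes).
mu(209) = (-1)^2 = 1

1


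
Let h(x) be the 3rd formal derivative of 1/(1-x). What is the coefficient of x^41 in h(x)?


Differentiating 3 times: d^3/dx^3 [1/(1-x)] = 3!/(1-x)^4.
The expansion 1/(1-x)^4 = sum_{k>=0} C(k+3, 3) x^k, so the coefficient of x^n in 3!/(1-x)^4 is 3! * C(n+3, 3).
For n = 41: 6 * C(44, 3) = 6 * 13244 = 79464

79464


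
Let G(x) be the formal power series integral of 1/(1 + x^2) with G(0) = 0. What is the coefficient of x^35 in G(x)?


1/(1 + x^2) = sum_{j>=0} (-1)^j x^(2j). Integrating termwise with G(0) = 0:
G(x) = sum_{j>=0} (-1)^j x^(2j+1) / (2j+1) = arctan(x).
Only odd powers are nonzero. For x^35 write 35 = 2*17 + 1, giving
(-1)^17 / 35 = -1/35 = -1/35.

-1/35


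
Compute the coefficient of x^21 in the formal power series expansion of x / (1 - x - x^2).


Let f(x) = sum_{k>=0} a_k x^k. Multiplying f(x) * (1 - x - x^2) = x and matching coefficients gives a_0 = 0, a_1 = 1, and a_k = a_{k-1} + a_{k-2} for k >= 2. These are the Fibonacci numbers F_k.
Iterating from F_0 = 0, F_1 = 1:
F_0=0, F_1=1, F_2=1, F_3=2, F_4=3, F_5=5, F_6=8, F_7=13, F_8=21, F_9=34, ...
F_21 = 10946.

10946


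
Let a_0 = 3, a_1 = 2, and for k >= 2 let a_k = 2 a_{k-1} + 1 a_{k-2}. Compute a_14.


Iterating the recurrence forward:
a_0 = 3
a_1 = 2
a_2 = 2*2 + 1*3 = 7
a_3 = 2*7 + 1*2 = 16
a_4 = 2*16 + 1*7 = 39
a_5 = 2*39 + 1*16 = 94
a_6 = 2*94 + 1*39 = 227
a_7 = 2*227 + 1*94 = 548
a_8 = 2*548 + 1*227 = 1323
a_9 = 2*1323 + 1*548 = 3194
a_10 = 2*3194 + 1*1323 = 7711
a_11 = 2*7711 + 1*3194 = 18616
a_12 = 2*18616 + 1*7711 = 44943
a_13 = 2*44943 + 1*18616 = 108502
a_14 = 2*108502 + 1*44943 = 261947
So a_14 = 261947.

261947


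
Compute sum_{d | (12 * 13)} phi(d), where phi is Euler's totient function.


First, 12 * 13 = 156. One classical identity is sum_{d | n} phi(d) = n (each k in [1, n] has a unique gcd with n, and among the k's with gcd(k, n) = n/d there are phi(d) of them). So the sum equals 156. We also verify directly:
Divisors of 156: 1, 2, 3, 4, 6, 12, 13, 26, 39, 52, 78, 156.
phi values: 1, 1, 2, 2, 2, 4, 12, 12, 24, 24, 24, 48.
Sum = 156.

156


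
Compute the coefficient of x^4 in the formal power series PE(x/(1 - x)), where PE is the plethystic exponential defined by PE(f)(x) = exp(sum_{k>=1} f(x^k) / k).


For f(x) = x/(1 - x) we have
sum_{k>=1} f(x^k) / k = sum_{k>=1} (1/k) * x^k / (1 - x^k) = sum_{k, m >= 1} x^(k m) / k,
which after exponentiating simplifies to
PE(x/(1 - x)) = prod_{k>=1} 1 / (1 - x^k).
This is the generating function for the partition function p(n), so the coefficient of x^4 is p(4).
Computing p(4) by dynamic programming over parts 1, 2, ..., 4: p(4) = 5.

5


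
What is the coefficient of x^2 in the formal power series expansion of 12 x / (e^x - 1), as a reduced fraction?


The exponential generating function for Bernoulli numbers is
x / (e^x - 1) = sum_{k>=0} B_k x^k / k!.
So the coefficient of x^2 in 12 x / (e^x - 1) is 12 B_2 / 2!.
Computing: B_2 = 1/6, 2! = 2, giving
12 * 1/6 / 2 = 1.

1


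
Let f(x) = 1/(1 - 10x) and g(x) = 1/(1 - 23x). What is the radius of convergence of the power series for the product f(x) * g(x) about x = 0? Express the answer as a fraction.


The radius of 1/(1 - 10x) is 1/10 (nearest singularity at x = 1/10), and the radius of 1/(1 - 23x) is 1/23.
The product f(x)*g(x) = 1/((1 - 10x)(1 - 23x)) has singularities at both 1/10 and 1/23, so its radius of convergence is the distance to the nearest one:
min(1/10, 1/23) = 1/23.

1/23


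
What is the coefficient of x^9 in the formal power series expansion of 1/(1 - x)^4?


The negative binomial / multiset identity is
1/(1 - x)^r = sum_{k>=0} C(k + r - 1, r - 1) x^k.
Here r = 4 and k = 9, so the coefficient is
C(9 + 3, 3) = C(12, 3)
= 220

220


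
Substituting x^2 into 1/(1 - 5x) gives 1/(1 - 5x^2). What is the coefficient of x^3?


Since 1/(1 - 5x^2) only has even powers of x,
the coefficient of x^3 (odd) is 0.

0


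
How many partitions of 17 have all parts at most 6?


Using the generating function (1-x)^(-1)(1-x^2)^(-1)...(1-x^6)^(-1),
the coefficient of x^17 counts these restricted partitions.
Result = 163

163


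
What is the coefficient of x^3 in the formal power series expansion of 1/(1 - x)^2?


The expansion 1/(1 - x)^r = sum_{k>=0} C(k + r - 1, r - 1) x^k follows from the multiset / negative-binomial theorem (or from repeated differentiation of the geometric series).
For r = 2 and k = 3:
C(4, 1) = 24 / (1 * 6) = 4.

4


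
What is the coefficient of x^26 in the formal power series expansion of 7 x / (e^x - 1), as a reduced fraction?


The exponential generating function for Bernoulli numbers is
x / (e^x - 1) = sum_{k>=0} B_k x^k / k!.
So the coefficient of x^26 in 7 x / (e^x - 1) is 7 B_26 / 26!.
Computing: B_26 = 8553103/6, 26! = 403291461126605635584000000, giving
7 * 8553103/6 / 403291461126605635584000000 = 657931/26590645788567404544000000.

657931/26590645788567404544000000


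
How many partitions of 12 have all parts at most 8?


Using the generating function (1-x)^(-1)(1-x^2)^(-1)...(1-x^8)^(-1),
the coefficient of x^12 counts these restricted partitions.
Result = 70

70


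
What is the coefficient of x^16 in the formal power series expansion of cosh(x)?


The Maclaurin series is cosh(t) = sum_{m>=0} t^(2m) / (2m)!, so substituting t = x, only even powers of x are nonzero, with coefficient of x^(2m) equal to 1 / (2m)!.
For x^16 the coefficient is 1/16! = 1/20922789888000 = 1/20922789888000.

1/20922789888000


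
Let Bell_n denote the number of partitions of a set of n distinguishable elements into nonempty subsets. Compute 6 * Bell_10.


Bell_10 can be computed from the Bell triangle or from Dobinski's identity Bell_n = (1/e) * sum_{k>=0} k^n / k!.
Computing Bell_10 = 115975.
Then 6 * 115975 = 695850.

695850


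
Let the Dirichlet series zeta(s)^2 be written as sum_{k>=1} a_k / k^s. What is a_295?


The Dirichlet convolution of the constant function 1 with itself gives (1 * 1)(k) = sum_{d | k} 1 = d(k), the number of positive divisors of k.
Since zeta(s) = sum_{k>=1} 1/k^s, we have zeta(s)^2 = sum_{k>=1} d(k)/k^s, so a_k = d(k).
For k = 295: the divisors are 1, 5, 59, 295.
Count = 4.

4


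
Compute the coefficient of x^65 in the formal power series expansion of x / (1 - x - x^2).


Let f(x) = sum_{k>=0} a_k x^k. Multiplying f(x) * (1 - x - x^2) = x and matching coefficients gives a_0 = 0, a_1 = 1, and a_k = a_{k-1} + a_{k-2} for k >= 2. These are the Fibonacci numbers F_k.
Iterating from F_0 = 0, F_1 = 1:
F_0=0, F_1=1, F_2=1, F_3=2, F_4=3, F_5=5, F_6=8, F_7=13, F_8=21, F_9=34, ...
F_65 = 17167680177565.

17167680177565


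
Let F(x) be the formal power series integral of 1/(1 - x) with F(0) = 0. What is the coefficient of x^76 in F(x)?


1/(1 - x) = sum_{k>=0} x^k. Integrating termwise and using F(0) = 0 gives
F(x) = sum_{k>=0} x^(k+1) / (k+1) = sum_{m>=1} x^m / m = -ln(1 - x).
So the coefficient of x^76 is 1/76 = 1/76.

1/76


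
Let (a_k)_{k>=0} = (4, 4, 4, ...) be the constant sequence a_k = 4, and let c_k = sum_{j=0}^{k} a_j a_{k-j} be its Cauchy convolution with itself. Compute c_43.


Since a_j = 4 for all j >= 0, the convolution sum becomes
c_k = sum_{j=0}^{k} 4 * 4 = 16 * (k + 1).
Equivalently, the generating function of (a_k) is 4/(1 - x) and its square is 16/(1 - x)^2 = sum_{k>=0} 16(k + 1) x^k.
For k = 43: 16 * 44 = 704.

704


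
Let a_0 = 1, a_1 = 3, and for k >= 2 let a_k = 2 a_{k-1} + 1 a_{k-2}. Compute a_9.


Iterating the recurrence forward:
a_0 = 1
a_1 = 3
a_2 = 2*3 + 1*1 = 7
a_3 = 2*7 + 1*3 = 17
a_4 = 2*17 + 1*7 = 41
a_5 = 2*41 + 1*17 = 99
a_6 = 2*99 + 1*41 = 239
a_7 = 2*239 + 1*99 = 577
a_8 = 2*577 + 1*239 = 1393
a_9 = 2*1393 + 1*577 = 3363
So a_9 = 3363.

3363


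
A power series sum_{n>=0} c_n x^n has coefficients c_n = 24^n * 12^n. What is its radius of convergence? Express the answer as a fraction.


By the root test (Cauchy-Hadamard), the radius is R = 1 / limsup_n |c_n|^(1/n).
Here |c_n|^(1/n) = (24^n * 12^n)^(1/n) = 24 * 12 = 288 for all n.
So R = 1/288 = 1/288.

1/288


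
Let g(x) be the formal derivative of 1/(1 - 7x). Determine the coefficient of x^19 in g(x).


Differentiate termwise: d/dx sum_{k>=0} 7^k x^k = sum_{k>=1} k 7^k x^(k-1) = sum_{j>=0} (j+1) 7^(j+1) x^j.
Equivalently, d/dx [1/(1 - 7x)] = 7/(1 - 7x)^2.
For j = 19: 20 * 7^20 = 20 * 79792266297612001 = 1595845325952240020.

1595845325952240020


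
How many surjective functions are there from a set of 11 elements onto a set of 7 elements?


By inclusion-exclusion on which target elements are missed, the number of surjections from an n-set onto a k-set is
surj(n, k) = sum_{j=0}^{k} (-1)^j C(k, j) (k - j)^n.
Equivalently surj(n, k) = k! * S(n, k), where S(n, k) is the Stirling number of the second kind.
For n = 11, k = 7:
S(11, 7) = 63987, so
surj = 7! * 63987 = 5040 * 63987 = 322494480.

322494480


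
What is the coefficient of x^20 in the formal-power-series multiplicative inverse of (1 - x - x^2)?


Let the inverse be f(x) = sum_{k>=0} a_k x^k. From f(x) * (1 - x - x^2) = 1 and matching coefficients:
 x^0: a_0 = 1.
 x^1: a_1 - a_0 = 0, so a_1 = 1.
 x^k (k >= 2): a_k - a_{k-1} - a_{k-2} = 0, i.e. a_k = a_{k-1} + a_{k-2}.
This is the Fibonacci-type recurrence shifted so that a_0 = a_1 = 1.
Iterating: a_0=1, a_1=1, a_2=2, a_3=3, a_4=5, a_5=8, a_6=13, a_7=21, a_8=34, a_9=55, ...
a_20 = 10946.

10946


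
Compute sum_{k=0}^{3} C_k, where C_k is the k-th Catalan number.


C_0 through C_3: 1, 1, 2, 5
Sum = 1 + 1 + 2 + 5
= 9

9


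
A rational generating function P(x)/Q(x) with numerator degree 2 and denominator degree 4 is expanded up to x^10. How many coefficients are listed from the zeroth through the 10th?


Expanding up to x^10 gives the coefficients for x^0, x^1, ..., x^10.
That is 10 + 1 = 11 coefficients in total.

11


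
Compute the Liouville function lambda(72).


The Liouville function is lambda(k) = (-1)^Omega(k), where Omega(k) counts the prime factors of k with multiplicity.
Factoring: 72 = 2 * 2 * 2 * 3 * 3, so Omega(72) = 5.
lambda(72) = (-1)^5 = -1.

-1


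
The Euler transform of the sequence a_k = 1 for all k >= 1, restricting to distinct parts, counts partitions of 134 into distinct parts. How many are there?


Partitions of 134 into distinct parts can be computed via generating function.
Product (1+x)(1+x^2)(1+x^3)...
The coefficient of x^134 = 6240974

6240974


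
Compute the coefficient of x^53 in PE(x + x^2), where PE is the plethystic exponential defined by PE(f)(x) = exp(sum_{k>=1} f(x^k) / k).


With f(x) = x + x^2, the exponent is sum_{k>=1} (x^k + x^(2k)) / k = -ln(1 - x) - ln(1 - x^2). Exponentiating:
PE(x + x^2) = 1 / ((1 - x)(1 - x^2)).
This is the generating function for partitions of n into parts of size 1 or 2. The number of 2's can be any j in 0..26, and the rest are 1's, so
[x^53] = floor(53/2) + 1 = 27.

27


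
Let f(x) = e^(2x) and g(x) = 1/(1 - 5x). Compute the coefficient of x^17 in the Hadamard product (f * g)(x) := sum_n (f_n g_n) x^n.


Expanding: f_k = 2^k/k! (from e^(2x)) and g_k = 5^k (from 1/(1 - 5x)). So the Hadamard coefficient (f * g)_k = 2^k 5^k / k! = (10)^k / k!.
For k = 17: 10^17/17! = 100000000000000000/355687428096000 = 24414062500/86837751.

24414062500/86837751


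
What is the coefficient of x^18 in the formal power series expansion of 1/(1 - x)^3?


The negative binomial / multiset identity is
1/(1 - x)^r = sum_{k>=0} C(k + r - 1, r - 1) x^k.
Here r = 3 and k = 18, so the coefficient is
C(18 + 2, 2) = C(20, 2)
= 190

190


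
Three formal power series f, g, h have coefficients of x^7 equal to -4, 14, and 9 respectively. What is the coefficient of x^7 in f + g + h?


Series addition is componentwise:
-4 + 14 + 9
= 19

19


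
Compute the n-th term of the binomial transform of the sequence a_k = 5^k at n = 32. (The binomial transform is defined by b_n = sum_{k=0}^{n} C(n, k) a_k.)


With a_k = 5^k, b_n = sum_{k=0}^{n} C(n, k) 5^k = (1 + 5)^n by the binomial theorem.
For n = 32: (1 + 5)^32 = 6^32 = 7958661109946400884391936.

7958661109946400884391936


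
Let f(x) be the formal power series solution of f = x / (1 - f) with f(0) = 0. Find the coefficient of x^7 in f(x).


Apply Lagrange inversion: f = x * phi(f) with phi(t) = 1/(1 - t), so
[x^n] f = (1/n) [t^(n-1)] phi(t)^n = (1/n) [t^(n-1)] (1 - t)^(-n) = (1/n) C(2n - 2, n - 1) = C_{n-1}.
For n = 7: C_6 = C(12, 6) / 7 = 924/7 = 132 = 132.

132


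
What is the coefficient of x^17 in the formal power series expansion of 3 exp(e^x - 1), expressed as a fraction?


exp(e^x - 1) is the exponential generating function for the Bell numbers Bell_k: exp(e^x - 1) = sum_{k>=0} Bell_k x^k / k!.
So the coefficient of x^17 in 3 exp(e^x - 1) is 3 Bell_17 / 17!.
Computing: Bell_17 = 82864869804 and 17! = 355687428096000, giving
3 * 82864869804/355687428096000 = 255755771/365933568000.

255755771/365933568000


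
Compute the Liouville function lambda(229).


The Liouville function is lambda(k) = (-1)^Omega(k), where Omega(k) counts the prime factors of k with multiplicity.
Factoring: 229 = 229, so Omega(229) = 1.
lambda(229) = (-1)^1 = -1.

-1


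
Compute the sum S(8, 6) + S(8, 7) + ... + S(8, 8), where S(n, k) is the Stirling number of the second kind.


By definition, S(n, k) counts partitions of an n-set into exactly k nonempty blocks.
Computing row n = 8 for k = 6..8:
S(8, k): 266, 28, 1
Sum = 295.

295


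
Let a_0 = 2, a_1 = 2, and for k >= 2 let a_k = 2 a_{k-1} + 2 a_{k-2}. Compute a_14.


Iterating the recurrence forward:
a_0 = 2
a_1 = 2
a_2 = 2*2 + 2*2 = 8
a_3 = 2*8 + 2*2 = 20
a_4 = 2*20 + 2*8 = 56
a_5 = 2*56 + 2*20 = 152
a_6 = 2*152 + 2*56 = 416
a_7 = 2*416 + 2*152 = 1136
a_8 = 2*1136 + 2*416 = 3104
a_9 = 2*3104 + 2*1136 = 8480
a_10 = 2*8480 + 2*3104 = 23168
a_11 = 2*23168 + 2*8480 = 63296
a_12 = 2*63296 + 2*23168 = 172928
a_13 = 2*172928 + 2*63296 = 472448
a_14 = 2*472448 + 2*172928 = 1290752
So a_14 = 1290752.

1290752


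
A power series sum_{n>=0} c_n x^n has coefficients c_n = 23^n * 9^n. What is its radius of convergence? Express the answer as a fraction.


By the root test (Cauchy-Hadamard), the radius is R = 1 / limsup_n |c_n|^(1/n).
Here |c_n|^(1/n) = (23^n * 9^n)^(1/n) = 23 * 9 = 207 for all n.
So R = 1/207 = 1/207.

1/207


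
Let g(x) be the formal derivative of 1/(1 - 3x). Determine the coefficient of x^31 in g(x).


Differentiate termwise: d/dx sum_{k>=0} 3^k x^k = sum_{k>=1} k 3^k x^(k-1) = sum_{j>=0} (j+1) 3^(j+1) x^j.
Equivalently, d/dx [1/(1 - 3x)] = 3/(1 - 3x)^2.
For j = 31: 32 * 3^32 = 32 * 1853020188851841 = 59296646043258912.

59296646043258912


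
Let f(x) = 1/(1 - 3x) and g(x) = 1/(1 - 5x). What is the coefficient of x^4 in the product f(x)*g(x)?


The coefficient of x^n in f*g is the Cauchy product: sum_{k=0}^{n} a^k * b^(n-k).
With a=3, b=5, n=4:
sum_{k=0}^{4} 3^k * 5^(4-k)
= 1441

1441


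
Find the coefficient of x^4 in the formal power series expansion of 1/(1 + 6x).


Write 1/(1 + c x) = 1/(1 - (-c) x) and apply the geometric-series identity
1/(1 - y) = sum_{k>=0} y^k to get 1/(1 + c x) = sum_{k>=0} (-c)^k x^k.
So the coefficient of x^k is (-c)^k = (-1)^k * c^k.
Here c = 6 and k = 4:
(-6)^4 = 1 * 1296 = 1296

1296


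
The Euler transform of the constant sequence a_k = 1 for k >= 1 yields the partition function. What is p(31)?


The Euler transform converts the sequence a_k = 1 into the number of integer partitions.
Using the recurrence or dynamic programming:
p(31) = 6842

6842
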